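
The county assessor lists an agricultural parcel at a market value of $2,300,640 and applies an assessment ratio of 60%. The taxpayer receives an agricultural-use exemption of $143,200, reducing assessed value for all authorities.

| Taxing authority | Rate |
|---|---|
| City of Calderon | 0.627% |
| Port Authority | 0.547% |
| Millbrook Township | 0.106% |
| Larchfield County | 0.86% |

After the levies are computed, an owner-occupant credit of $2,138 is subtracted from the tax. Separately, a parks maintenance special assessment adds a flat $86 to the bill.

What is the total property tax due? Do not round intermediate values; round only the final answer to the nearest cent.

Assessed value = $2,300,640 × 0.6 = $1,380,384
Taxable value = $1,380,384 − $143,200 = $1,237,184
City of Calderon: $1,237,184 × 0.00627 = $7,757.14368
Port Authority: $1,237,184 × 0.00547 = $6,767.39648
Millbrook Township: $1,237,184 × 0.00106 = $1,311.41504
Larchfield County: $1,237,184 × 0.0086 = $10,639.7824
Levies subtotal = $26,475.7376
After credit = $26,475.7376 − $2,138 = $24,337.7376
Total = $24,337.7376 + $86 = $24,423.7376

$24,423.74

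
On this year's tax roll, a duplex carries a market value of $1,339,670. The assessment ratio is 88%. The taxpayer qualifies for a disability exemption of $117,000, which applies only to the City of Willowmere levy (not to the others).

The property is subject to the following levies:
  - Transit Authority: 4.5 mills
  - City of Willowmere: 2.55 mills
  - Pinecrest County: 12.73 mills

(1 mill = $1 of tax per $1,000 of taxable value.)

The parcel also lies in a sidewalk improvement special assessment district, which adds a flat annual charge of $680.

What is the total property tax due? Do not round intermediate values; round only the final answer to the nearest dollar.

Assessed value = $1,339,670 × 0.88 = $1,178,909.6
Transit Authority: $1,178,909.6 × 0.0045 = $5,305.0932
City of Willowmere: ($1,178,909.6 − $117,000) × 0.00255 = $1,061,909.6 × 0.00255 = $2,707.86948
Pinecrest County: $1,178,909.6 × 0.01273 = $15,007.519208
Levies subtotal = $23,020.481888
Total = $23,020.481888 + $680 = $23,700.481888

$23,700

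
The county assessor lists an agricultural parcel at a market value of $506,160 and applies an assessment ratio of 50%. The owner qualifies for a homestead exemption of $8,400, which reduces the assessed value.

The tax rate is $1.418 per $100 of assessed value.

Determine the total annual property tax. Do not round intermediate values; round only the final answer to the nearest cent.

$3,469.56

Assessed value = $506,160 × 0.5 = $253,080
Taxable value = $253,080 − $8,400 = $244,680
Tax = $244,680 × 0.01418 = $3,469.5624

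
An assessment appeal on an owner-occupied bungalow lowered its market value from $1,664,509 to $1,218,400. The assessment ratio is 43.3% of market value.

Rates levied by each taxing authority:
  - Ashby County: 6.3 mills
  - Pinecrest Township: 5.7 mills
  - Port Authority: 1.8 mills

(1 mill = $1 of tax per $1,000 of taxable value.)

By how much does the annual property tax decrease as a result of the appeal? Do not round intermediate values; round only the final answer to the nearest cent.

Old assessed value = $1,664,509 × 0.433 = $720,732.397
New assessed value = $1,218,400 × 0.433 = $527,567.2
Combined rate = 0.0063 + 0.0057 + 0.0018 = 0.0138
Old tax = $720,732.397 × 0.0138 = $9,946.1070786
New tax = $527,567.2 × 0.0138 = $7,280.42736
Reduction = $9,946.1070786 − $7,280.42736 = $2,665.6797186

$2,665.68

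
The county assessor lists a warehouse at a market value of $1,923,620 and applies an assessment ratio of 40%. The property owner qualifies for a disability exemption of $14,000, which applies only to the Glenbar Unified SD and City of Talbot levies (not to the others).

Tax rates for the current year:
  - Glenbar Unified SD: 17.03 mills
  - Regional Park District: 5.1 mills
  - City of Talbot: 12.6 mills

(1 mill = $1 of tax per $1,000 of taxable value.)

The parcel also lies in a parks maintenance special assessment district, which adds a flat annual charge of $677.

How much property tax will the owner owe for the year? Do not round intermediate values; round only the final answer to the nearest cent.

Assessed value = $1,923,620 × 0.4 = $769,448
Glenbar Unified SD: ($769,448 − $14,000) × 0.01703 = $755,448 × 0.01703 = $12,865.27944
Regional Park District: $769,448 × 0.0051 = $3,924.1848
City of Talbot: ($769,448 − $14,000) × 0.0126 = $755,448 × 0.0126 = $9,518.6448
Levies subtotal = $26,308.10904
Total = $26,308.10904 + $677 = $26,985.10904

$26,985.11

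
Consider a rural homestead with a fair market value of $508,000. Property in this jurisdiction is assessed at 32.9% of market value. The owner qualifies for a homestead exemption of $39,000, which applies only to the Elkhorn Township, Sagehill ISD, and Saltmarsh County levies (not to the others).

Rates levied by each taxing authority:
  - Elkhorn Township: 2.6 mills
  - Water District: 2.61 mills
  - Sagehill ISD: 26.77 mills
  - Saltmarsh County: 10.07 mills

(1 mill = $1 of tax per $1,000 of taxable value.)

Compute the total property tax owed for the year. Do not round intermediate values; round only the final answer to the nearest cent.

Assessed value = $508,000 × 0.329 = $167,132
Elkhorn Township: ($167,132 − $39,000) × 0.0026 = $128,132 × 0.0026 = $333.1432
Water District: $167,132 × 0.00261 = $436.21452
Sagehill ISD: ($167,132 − $39,000) × 0.02677 = $128,132 × 0.02677 = $3,430.09364
Saltmarsh County: ($167,132 − $39,000) × 0.01007 = $128,132 × 0.01007 = $1,290.28924
Total = $5,489.7406

$5,489.74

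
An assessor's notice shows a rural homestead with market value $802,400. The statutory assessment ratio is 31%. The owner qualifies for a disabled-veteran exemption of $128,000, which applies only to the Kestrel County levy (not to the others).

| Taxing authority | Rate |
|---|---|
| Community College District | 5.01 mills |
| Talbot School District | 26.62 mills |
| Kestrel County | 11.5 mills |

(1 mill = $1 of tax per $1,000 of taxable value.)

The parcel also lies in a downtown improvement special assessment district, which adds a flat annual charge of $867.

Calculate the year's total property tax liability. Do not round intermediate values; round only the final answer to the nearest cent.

$10,123.33

Assessed value = $802,400 × 0.31 = $248,744
Community College District: $248,744 × 0.00501 = $1,246.20744
Talbot School District: $248,744 × 0.02662 = $6,621.56528
Kestrel County: ($248,744 − $128,000) × 0.0115 = $120,744 × 0.0115 = $1,388.556
Levies subtotal = $9,256.32872
Total = $9,256.32872 + $867 = $10,123.32872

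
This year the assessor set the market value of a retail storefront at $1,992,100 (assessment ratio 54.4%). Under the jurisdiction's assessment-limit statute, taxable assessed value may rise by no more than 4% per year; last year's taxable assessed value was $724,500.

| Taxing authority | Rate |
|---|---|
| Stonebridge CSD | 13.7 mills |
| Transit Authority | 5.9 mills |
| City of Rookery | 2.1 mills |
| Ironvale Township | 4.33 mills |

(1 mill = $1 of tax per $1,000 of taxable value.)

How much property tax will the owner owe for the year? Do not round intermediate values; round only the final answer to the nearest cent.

Uncapped assessed value = $1,992,100 × 0.544 = $1,083,702.4
Cap limit = $724,500 × 1.04 = $753,480
Taxable assessed value = min($1,083,702.4, $753,480) = $753,480 (cap binds)
Stonebridge CSD: $753,480 × 0.0137 = $10,322.676
Transit Authority: $753,480 × 0.0059 = $4,445.532
City of Rookery: $753,480 × 0.0021 = $1,582.308
Ironvale Township: $753,480 × 0.00433 = $3,262.5684
Total = $19,613.0844

$19,613.08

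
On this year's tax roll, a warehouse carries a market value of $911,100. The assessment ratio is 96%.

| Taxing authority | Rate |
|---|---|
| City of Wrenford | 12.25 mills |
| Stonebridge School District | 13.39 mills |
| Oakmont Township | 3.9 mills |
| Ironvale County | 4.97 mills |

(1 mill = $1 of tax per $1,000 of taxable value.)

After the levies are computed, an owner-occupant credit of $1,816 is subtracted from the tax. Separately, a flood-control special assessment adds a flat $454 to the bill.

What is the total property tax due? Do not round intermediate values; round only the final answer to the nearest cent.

Assessed value = $911,100 × 0.96 = $874,656
City of Wrenford: $874,656 × 0.01225 = $10,714.536
Stonebridge School District: $874,656 × 0.01339 = $11,711.64384
Oakmont Township: $874,656 × 0.0039 = $3,411.1584
Ironvale County: $874,656 × 0.00497 = $4,347.04032
Levies subtotal = $30,184.37856
After credit = $30,184.37856 − $1,816 = $28,368.37856
Total = $28,368.37856 + $454 = $28,822.37856

$28,822.38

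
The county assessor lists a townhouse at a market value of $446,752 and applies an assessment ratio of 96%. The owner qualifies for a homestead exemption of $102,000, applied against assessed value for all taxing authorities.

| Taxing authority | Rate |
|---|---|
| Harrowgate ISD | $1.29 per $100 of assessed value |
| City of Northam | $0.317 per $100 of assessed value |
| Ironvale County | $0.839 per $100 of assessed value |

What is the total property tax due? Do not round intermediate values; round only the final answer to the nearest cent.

$7,995.53

Assessed value = $446,752 × 0.96 = $428,881.92
Taxable value = $428,881.92 − $102,000 = $326,881.92
Harrowgate ISD: $326,881.92 × 0.0129 = $4,216.776768
City of Northam: $326,881.92 × 0.00317 = $1,036.2156864
Ironvale County: $326,881.92 × 0.00839 = $2,742.5393088
Total = $4,216.776768 + $1,036.2156864 + $2,742.5393088 = $7,995.5317632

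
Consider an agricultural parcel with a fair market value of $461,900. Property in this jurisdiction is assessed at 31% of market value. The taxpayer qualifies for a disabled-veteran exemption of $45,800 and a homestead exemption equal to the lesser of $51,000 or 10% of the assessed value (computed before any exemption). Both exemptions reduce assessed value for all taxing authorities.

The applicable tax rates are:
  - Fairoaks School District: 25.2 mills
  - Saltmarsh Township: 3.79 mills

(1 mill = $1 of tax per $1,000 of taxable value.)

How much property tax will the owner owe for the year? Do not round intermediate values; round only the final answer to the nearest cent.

Assessed value = $461,900 × 0.31 = $143,189
Homestead exemption = min($51,000, 10% × $143,189) = min($51,000, $14,318.9) = $14,318.9 (percentage binds)
Taxable value = $143,189 − $45,800 − $14,318.9 = $83,070.1
Fairoaks School District: $83,070.1 × 0.0252 = $2,093.36652
Saltmarsh Township: $83,070.1 × 0.00379 = $314.835679
Total = $2,408.202199

$2,408.20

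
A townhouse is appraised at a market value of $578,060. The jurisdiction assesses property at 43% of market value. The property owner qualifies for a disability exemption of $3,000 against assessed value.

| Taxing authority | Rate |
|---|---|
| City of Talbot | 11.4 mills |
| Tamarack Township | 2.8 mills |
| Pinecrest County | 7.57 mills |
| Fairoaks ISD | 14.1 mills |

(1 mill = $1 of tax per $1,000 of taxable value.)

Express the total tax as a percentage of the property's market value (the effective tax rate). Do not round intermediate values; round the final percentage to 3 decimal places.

1.524%

Assessed value = $578,060 × 0.43 = $248,565.8
Taxable value = $248,565.8 − $3,000 = $245,565.8
City of Talbot: $245,565.8 × 0.0114 = $2,799.45012
Tamarack Township: $245,565.8 × 0.0028 = $687.58424
Pinecrest County: $245,565.8 × 0.00757 = $1,858.933106
Fairoaks ISD: $245,565.8 × 0.0141 = $3,462.47778
Total tax = $8,808.445246
Effective rate = $8,808.445246 ÷ $578,060 = 1.524% of market value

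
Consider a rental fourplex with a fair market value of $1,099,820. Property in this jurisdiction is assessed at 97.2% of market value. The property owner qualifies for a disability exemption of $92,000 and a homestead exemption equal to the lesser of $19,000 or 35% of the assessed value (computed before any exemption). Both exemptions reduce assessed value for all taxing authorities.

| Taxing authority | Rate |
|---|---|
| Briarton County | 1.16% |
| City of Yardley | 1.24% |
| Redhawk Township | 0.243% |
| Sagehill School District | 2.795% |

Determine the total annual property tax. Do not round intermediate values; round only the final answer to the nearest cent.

$52,097.40

Assessed value = $1,099,820 × 0.972 = $1,069,025.04
Homestead exemption = min($19,000, 35% × $1,069,025.04) = min($19,000, $374,158.764) = $19,000 (dollar cap binds)
Taxable value = $1,069,025.04 − $92,000 − $19,000 = $958,025.04
Briarton County: $958,025.04 × 0.0116 = $11,113.090464
City of Yardley: $958,025.04 × 0.0124 = $11,879.510496
Redhawk Township: $958,025.04 × 0.00243 = $2,328.0008472
Sagehill School District: $958,025.04 × 0.02795 = $26,776.799868
Total = $52,097.4016752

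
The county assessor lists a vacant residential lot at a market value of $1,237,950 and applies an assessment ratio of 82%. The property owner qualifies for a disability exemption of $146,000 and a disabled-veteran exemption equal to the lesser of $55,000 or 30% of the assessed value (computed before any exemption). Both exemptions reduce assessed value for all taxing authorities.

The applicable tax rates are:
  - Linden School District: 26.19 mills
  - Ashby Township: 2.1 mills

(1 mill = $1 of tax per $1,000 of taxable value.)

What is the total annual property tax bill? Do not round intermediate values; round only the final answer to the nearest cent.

$23,031.43

Assessed value = $1,237,950 × 0.82 = $1,015,119
Disabled-veteran exemption = min($55,000, 30% × $1,015,119) = min($55,000, $304,535.7) = $55,000 (dollar cap binds)
Taxable value = $1,015,119 − $146,000 − $55,000 = $814,119
Linden School District: $814,119 × 0.02619 = $21,321.77661
Ashby Township: $814,119 × 0.0021 = $1,709.6499
Total = $23,031.42651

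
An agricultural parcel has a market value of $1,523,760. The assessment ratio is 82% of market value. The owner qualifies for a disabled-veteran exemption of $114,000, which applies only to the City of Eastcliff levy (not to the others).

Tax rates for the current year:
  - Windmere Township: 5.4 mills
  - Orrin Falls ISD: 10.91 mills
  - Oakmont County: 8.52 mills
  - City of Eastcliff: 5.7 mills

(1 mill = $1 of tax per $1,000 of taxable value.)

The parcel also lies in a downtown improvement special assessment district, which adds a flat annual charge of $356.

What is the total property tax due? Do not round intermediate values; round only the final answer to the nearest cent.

Assessed value = $1,523,760 × 0.82 = $1,249,483.2
Windmere Township: $1,249,483.2 × 0.0054 = $6,747.20928
Orrin Falls ISD: $1,249,483.2 × 0.01091 = $13,631.861712
Oakmont County: $1,249,483.2 × 0.00852 = $10,645.596864
City of Eastcliff: ($1,249,483.2 − $114,000) × 0.0057 = $1,135,483.2 × 0.0057 = $6,472.25424
Levies subtotal = $37,496.922096
Total = $37,496.922096 + $356 = $37,852.922096

$37,852.92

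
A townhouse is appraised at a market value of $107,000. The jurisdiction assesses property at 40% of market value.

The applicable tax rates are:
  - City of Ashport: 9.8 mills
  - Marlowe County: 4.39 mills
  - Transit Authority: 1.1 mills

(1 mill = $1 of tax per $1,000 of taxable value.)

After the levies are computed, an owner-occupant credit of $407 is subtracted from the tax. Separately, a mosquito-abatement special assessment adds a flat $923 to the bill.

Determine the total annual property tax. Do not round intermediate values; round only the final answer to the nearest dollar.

Assessed value = $107,000 × 0.4 = $42,800
City of Ashport: $42,800 × 0.0098 = $419.44
Marlowe County: $42,800 × 0.00439 = $187.892
Transit Authority: $42,800 × 0.0011 = $47.08
Levies subtotal = $654.412
After credit = $654.412 − $407 = $247.412
Total = $247.412 + $923 = $1,170.412

$1,170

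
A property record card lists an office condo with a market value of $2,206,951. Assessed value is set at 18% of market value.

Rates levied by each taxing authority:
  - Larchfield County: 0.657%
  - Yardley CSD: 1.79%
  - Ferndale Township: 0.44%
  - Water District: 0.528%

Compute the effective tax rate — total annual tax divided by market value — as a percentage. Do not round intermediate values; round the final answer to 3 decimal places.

0.615%

Assessed value = $2,206,951 × 0.18 = $397,251.18
Larchfield County: $397,251.18 × 0.00657 = $2,609.9402526
Yardley CSD: $397,251.18 × 0.0179 = $7,110.796122
Ferndale Township: $397,251.18 × 0.0044 = $1,747.905192
Water District: $397,251.18 × 0.00528 = $2,097.4862304
Total tax = $13,566.127797
Effective rate = $13,566.127797 ÷ $2,206,951 = 0.615% of market value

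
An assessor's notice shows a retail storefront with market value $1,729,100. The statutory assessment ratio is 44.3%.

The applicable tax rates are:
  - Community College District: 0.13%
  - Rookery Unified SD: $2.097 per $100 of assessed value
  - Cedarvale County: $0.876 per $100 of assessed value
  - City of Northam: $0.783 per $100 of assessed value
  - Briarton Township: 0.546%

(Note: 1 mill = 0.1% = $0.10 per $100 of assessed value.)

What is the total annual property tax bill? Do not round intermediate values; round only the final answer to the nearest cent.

$33,948.73

Assessed value = $1,729,100 × 0.443 = $765,991.3
Community College District: $765,991.3 × 0.0013 = $995.78869
Rookery Unified SD: $765,991.3 × 0.02097 = $16,062.837561
Cedarvale County: $765,991.3 × 0.00876 = $6,710.083788
City of Northam: $765,991.3 × 0.00783 = $5,997.711879
Briarton Township: $765,991.3 × 0.00546 = $4,182.312498
Total = $33,948.734416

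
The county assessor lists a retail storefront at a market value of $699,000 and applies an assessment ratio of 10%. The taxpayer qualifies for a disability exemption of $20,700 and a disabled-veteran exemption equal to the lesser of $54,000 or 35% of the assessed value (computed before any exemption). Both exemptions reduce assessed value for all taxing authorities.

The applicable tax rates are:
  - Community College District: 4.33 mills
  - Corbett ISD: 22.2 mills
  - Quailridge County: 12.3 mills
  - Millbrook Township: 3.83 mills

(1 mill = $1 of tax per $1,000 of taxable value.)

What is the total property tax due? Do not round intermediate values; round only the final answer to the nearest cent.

$1,055.20

Assessed value = $699,000 × 0.1 = $69,900
Disabled-veteran exemption = min($54,000, 35% × $69,900) = min($54,000, $24,465) = $24,465 (percentage binds)
Taxable value = $69,900 − $20,700 − $24,465 = $24,735
Community College District: $24,735 × 0.00433 = $107.10255
Corbett ISD: $24,735 × 0.0222 = $549.117
Quailridge County: $24,735 × 0.0123 = $304.2405
Millbrook Township: $24,735 × 0.00383 = $94.73505
Total = $1,055.1951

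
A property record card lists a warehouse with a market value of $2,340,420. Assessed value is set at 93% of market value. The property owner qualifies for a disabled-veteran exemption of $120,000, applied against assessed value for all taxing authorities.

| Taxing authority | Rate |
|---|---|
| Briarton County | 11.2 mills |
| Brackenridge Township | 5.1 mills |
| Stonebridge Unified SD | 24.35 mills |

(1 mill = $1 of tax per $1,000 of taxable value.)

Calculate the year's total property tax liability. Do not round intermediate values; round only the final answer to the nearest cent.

Assessed value = $2,340,420 × 0.93 = $2,176,590.6
Taxable value = $2,176,590.6 − $120,000 = $2,056,590.6
Briarton County: $2,056,590.6 × 0.0112 = $23,033.81472
Brackenridge Township: $2,056,590.6 × 0.0051 = $10,488.61206
Stonebridge Unified SD: $2,056,590.6 × 0.02435 = $50,077.98111
Total = $23,033.81472 + $10,488.61206 + $50,077.98111 = $83,600.40789

$83,600.41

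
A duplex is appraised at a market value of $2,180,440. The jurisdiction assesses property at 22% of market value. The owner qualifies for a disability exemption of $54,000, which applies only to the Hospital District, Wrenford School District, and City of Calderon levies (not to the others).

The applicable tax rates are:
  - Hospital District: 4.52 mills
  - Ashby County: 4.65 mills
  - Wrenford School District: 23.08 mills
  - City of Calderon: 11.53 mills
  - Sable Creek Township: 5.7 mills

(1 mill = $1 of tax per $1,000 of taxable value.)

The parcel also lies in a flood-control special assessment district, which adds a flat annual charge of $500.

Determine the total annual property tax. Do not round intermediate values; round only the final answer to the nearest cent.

Assessed value = $2,180,440 × 0.22 = $479,696.8
Hospital District: ($479,696.8 − $54,000) × 0.00452 = $425,696.8 × 0.00452 = $1,924.149536
Ashby County: $479,696.8 × 0.00465 = $2,230.59012
Wrenford School District: ($479,696.8 − $54,000) × 0.02308 = $425,696.8 × 0.02308 = $9,825.082144
City of Calderon: ($479,696.8 − $54,000) × 0.01153 = $425,696.8 × 0.01153 = $4,908.284104
Sable Creek Township: $479,696.8 × 0.0057 = $2,734.27176
Levies subtotal = $21,622.377664
Total = $21,622.377664 + $500 = $22,122.377664

$22,122.38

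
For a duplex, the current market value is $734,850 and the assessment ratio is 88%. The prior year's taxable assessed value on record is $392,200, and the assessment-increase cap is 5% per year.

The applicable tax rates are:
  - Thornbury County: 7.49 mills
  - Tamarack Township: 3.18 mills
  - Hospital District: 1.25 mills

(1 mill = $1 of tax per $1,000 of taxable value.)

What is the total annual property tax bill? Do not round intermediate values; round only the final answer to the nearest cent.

Uncapped assessed value = $734,850 × 0.88 = $646,668
Cap limit = $392,200 × 1.05 = $411,810
Taxable assessed value = min($646,668, $411,810) = $411,810 (cap binds)
Thornbury County: $411,810 × 0.00749 = $3,084.4569
Tamarack Township: $411,810 × 0.00318 = $1,309.5558
Hospital District: $411,810 × 0.00125 = $514.7625
Total = $4,908.7752

$4,908.78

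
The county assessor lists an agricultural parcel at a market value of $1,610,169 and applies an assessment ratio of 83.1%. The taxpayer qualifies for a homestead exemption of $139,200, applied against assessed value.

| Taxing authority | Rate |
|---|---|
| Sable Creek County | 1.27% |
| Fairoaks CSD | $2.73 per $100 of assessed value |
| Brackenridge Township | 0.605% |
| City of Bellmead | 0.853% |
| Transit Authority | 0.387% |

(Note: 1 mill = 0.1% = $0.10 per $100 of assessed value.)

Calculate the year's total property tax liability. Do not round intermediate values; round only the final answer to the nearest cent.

Assessed value = $1,610,169 × 0.831 = $1,338,050.439
Taxable value = $1,338,050.439 − $139,200 = $1,198,850.439
Sable Creek County: $1,198,850.439 × 0.0127 = $15,225.4005753
Fairoaks CSD: $1,198,850.439 × 0.0273 = $32,728.6169847
Brackenridge Township: $1,198,850.439 × 0.00605 = $7,253.04515595
City of Bellmead: $1,198,850.439 × 0.00853 = $10,226.19424467
Transit Authority: $1,198,850.439 × 0.00387 = $4,639.55119893
Total = $70,072.80815955

$70,072.81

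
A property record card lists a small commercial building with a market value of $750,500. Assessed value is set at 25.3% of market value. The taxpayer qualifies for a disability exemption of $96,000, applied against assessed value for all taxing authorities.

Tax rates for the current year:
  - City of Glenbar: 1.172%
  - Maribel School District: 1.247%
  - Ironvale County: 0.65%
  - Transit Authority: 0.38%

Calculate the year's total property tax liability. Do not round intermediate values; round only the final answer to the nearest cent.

$3,237.80

Assessed value = $750,500 × 0.253 = $189,876.5
Taxable value = $189,876.5 − $96,000 = $93,876.5
City of Glenbar: $93,876.5 × 0.01172 = $1,100.23258
Maribel School District: $93,876.5 × 0.01247 = $1,170.639955
Ironvale County: $93,876.5 × 0.0065 = $610.19725
Transit Authority: $93,876.5 × 0.0038 = $356.7307
Total = $1,100.23258 + $1,170.639955 + $610.19725 + $356.7307 = $3,237.800485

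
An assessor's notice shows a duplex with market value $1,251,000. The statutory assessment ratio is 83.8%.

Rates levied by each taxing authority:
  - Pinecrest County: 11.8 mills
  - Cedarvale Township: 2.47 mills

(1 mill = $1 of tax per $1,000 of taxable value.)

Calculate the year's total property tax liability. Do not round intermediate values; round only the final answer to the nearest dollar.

Assessed value = $1,251,000 × 0.838 = $1,048,338
Pinecrest County: $1,048,338 × 0.0118 = $12,370.3884
Cedarvale Township: $1,048,338 × 0.00247 = $2,589.39486
Total = $12,370.3884 + $2,589.39486 = $14,959.78326

$14,960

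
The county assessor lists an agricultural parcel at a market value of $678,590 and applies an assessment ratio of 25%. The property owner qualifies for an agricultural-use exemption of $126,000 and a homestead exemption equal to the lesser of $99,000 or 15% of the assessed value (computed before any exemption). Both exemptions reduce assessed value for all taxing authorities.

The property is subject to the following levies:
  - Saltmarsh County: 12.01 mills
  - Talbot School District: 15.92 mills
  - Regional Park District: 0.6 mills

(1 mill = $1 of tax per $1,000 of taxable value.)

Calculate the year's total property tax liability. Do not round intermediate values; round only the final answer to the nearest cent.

$519.26

Assessed value = $678,590 × 0.25 = $169,647.5
Homestead exemption = min($99,000, 15% × $169,647.5) = min($99,000, $25,447.125) = $25,447.125 (percentage binds)
Taxable value = $169,647.5 − $126,000 − $25,447.125 = $18,200.375
Saltmarsh County: $18,200.375 × 0.01201 = $218.58650375
Talbot School District: $18,200.375 × 0.01592 = $289.74997
Regional Park District: $18,200.375 × 0.0006 = $10.920225
Total = $519.25669875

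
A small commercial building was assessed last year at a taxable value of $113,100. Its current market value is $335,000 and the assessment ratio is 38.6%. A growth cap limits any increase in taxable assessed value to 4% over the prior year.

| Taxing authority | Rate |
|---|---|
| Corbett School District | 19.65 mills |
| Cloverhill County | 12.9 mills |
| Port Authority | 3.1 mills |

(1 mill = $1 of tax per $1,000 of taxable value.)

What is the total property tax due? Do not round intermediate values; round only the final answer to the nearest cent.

$4,193.30

Uncapped assessed value = $335,000 × 0.386 = $129,310
Cap limit = $113,100 × 1.04 = $117,624
Taxable assessed value = min($129,310, $117,624) = $117,624 (cap binds)
Corbett School District: $117,624 × 0.01965 = $2,311.3116
Cloverhill County: $117,624 × 0.0129 = $1,517.3496
Port Authority: $117,624 × 0.0031 = $364.6344
Total = $4,193.2956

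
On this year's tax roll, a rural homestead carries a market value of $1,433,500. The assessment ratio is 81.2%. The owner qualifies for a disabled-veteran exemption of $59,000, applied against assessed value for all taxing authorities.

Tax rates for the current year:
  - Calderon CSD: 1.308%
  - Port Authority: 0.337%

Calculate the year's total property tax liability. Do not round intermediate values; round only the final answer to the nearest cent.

Assessed value = $1,433,500 × 0.812 = $1,164,002
Taxable value = $1,164,002 − $59,000 = $1,105,002
Calderon CSD: $1,105,002 × 0.01308 = $14,453.42616
Port Authority: $1,105,002 × 0.00337 = $3,723.85674
Total = $14,453.42616 + $3,723.85674 = $18,177.2829

$18,177.28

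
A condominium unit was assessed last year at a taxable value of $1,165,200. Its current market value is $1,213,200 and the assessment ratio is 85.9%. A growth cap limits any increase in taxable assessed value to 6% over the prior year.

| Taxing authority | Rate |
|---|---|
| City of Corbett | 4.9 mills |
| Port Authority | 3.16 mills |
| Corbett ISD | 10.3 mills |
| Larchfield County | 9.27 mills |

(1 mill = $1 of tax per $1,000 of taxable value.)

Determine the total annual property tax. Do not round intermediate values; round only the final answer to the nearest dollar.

$28,794

Uncapped assessed value = $1,213,200 × 0.859 = $1,042,138.8
Cap limit = $1,165,200 × 1.06 = $1,235,112
Taxable assessed value = min($1,042,138.8, $1,235,112) = $1,042,138.8 (cap does not bind)
City of Corbett: $1,042,138.8 × 0.0049 = $5,106.48012
Port Authority: $1,042,138.8 × 0.00316 = $3,293.158608
Corbett ISD: $1,042,138.8 × 0.0103 = $10,734.02964
Larchfield County: $1,042,138.8 × 0.00927 = $9,660.626676
Total = $28,794.295044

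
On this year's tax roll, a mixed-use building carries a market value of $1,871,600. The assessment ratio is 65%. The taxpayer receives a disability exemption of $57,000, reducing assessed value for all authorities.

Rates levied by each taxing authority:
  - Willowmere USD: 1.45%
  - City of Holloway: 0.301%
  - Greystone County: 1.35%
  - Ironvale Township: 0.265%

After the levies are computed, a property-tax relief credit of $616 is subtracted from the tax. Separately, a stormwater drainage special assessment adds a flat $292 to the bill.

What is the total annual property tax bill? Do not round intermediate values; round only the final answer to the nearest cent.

Assessed value = $1,871,600 × 0.65 = $1,216,540
Taxable value = $1,216,540 − $57,000 = $1,159,540
Willowmere USD: $1,159,540 × 0.0145 = $16,813.33
City of Holloway: $1,159,540 × 0.00301 = $3,490.2154
Greystone County: $1,159,540 × 0.0135 = $15,653.79
Ironvale Township: $1,159,540 × 0.00265 = $3,072.781
Levies subtotal = $39,030.1164
After credit = $39,030.1164 − $616 = $38,414.1164
Total = $38,414.1164 + $292 = $38,706.1164

$38,706.12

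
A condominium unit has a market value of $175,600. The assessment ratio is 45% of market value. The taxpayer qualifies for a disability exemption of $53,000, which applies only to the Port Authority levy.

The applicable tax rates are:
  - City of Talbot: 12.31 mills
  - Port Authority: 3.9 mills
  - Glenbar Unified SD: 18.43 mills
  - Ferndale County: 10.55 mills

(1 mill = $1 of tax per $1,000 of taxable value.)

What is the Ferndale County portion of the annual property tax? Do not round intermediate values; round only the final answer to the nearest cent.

$833.66

Assessed value = $175,600 × 0.45 = $79,020
Ferndale County taxable value = $79,020 (exemption does not apply)
Ferndale County levy = $79,020 × 0.01055 = $833.661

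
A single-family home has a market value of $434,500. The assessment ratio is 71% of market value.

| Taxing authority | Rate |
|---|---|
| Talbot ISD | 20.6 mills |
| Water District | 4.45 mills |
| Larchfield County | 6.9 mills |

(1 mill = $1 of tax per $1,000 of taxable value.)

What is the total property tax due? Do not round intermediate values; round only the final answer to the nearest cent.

$9,856.42

Assessed value = $434,500 × 0.71 = $308,495
Talbot ISD: $308,495 × 0.0206 = $6,354.997
Water District: $308,495 × 0.00445 = $1,372.80275
Larchfield County: $308,495 × 0.0069 = $2,128.6155
Total = $6,354.997 + $1,372.80275 + $2,128.6155 = $9,856.41525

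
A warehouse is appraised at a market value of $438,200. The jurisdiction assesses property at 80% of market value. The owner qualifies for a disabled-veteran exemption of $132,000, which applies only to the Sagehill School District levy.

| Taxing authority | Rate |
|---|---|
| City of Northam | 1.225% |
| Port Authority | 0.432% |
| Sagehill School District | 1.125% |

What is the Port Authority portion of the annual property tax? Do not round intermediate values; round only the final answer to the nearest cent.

$1,514.42

Assessed value = $438,200 × 0.8 = $350,560
Port Authority taxable value = $350,560 (exemption does not apply)
Port Authority levy = $350,560 × 0.00432 = $1,514.4192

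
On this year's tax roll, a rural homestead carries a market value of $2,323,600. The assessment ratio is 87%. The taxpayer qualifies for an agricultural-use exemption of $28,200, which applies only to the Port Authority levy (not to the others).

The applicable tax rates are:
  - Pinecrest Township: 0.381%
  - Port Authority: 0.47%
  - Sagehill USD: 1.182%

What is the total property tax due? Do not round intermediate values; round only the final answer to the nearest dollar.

Assessed value = $2,323,600 × 0.87 = $2,021,532
Pinecrest Township: $2,021,532 × 0.00381 = $7,702.03692
Port Authority: ($2,021,532 − $28,200) × 0.0047 = $1,993,332 × 0.0047 = $9,368.6604
Sagehill USD: $2,021,532 × 0.01182 = $23,894.50824
Total = $40,965.20556

$40,965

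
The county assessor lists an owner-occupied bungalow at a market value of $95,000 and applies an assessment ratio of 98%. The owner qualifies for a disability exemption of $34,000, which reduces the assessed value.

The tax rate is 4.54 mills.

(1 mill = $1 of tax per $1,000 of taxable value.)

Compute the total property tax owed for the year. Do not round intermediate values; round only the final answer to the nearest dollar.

Assessed value = $95,000 × 0.98 = $93,100
Taxable value = $93,100 − $34,000 = $59,100
Tax = $59,100 × 0.00454 = $268.314

$268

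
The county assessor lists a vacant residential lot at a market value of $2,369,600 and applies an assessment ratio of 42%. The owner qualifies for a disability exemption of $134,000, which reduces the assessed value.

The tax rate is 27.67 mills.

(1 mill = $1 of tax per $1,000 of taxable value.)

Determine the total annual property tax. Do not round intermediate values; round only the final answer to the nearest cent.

$23,830.29

Assessed value = $2,369,600 × 0.42 = $995,232
Taxable value = $995,232 − $134,000 = $861,232
Tax = $861,232 × 0.02767 = $23,830.28944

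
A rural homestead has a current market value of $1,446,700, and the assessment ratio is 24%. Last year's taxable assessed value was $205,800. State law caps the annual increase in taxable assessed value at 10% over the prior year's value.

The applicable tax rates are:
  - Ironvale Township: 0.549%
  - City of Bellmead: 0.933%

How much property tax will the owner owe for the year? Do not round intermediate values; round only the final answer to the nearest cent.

Uncapped assessed value = $1,446,700 × 0.24 = $347,208
Cap limit = $205,800 × 1.1 = $226,380
Taxable assessed value = min($347,208, $226,380) = $226,380 (cap binds)
Ironvale Township: $226,380 × 0.00549 = $1,242.8262
City of Bellmead: $226,380 × 0.00933 = $2,112.1254
Total = $3,354.9516

$3,354.95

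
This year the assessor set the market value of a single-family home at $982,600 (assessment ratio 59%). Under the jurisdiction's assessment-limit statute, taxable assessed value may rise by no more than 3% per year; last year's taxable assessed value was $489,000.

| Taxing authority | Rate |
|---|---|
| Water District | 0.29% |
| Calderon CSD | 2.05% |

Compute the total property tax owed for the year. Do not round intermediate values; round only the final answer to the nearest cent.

$11,785.88

Uncapped assessed value = $982,600 × 0.59 = $579,734
Cap limit = $489,000 × 1.03 = $503,670
Taxable assessed value = min($579,734, $503,670) = $503,670 (cap binds)
Water District: $503,670 × 0.0029 = $1,460.643
Calderon CSD: $503,670 × 0.0205 = $10,325.235
Total = $11,785.878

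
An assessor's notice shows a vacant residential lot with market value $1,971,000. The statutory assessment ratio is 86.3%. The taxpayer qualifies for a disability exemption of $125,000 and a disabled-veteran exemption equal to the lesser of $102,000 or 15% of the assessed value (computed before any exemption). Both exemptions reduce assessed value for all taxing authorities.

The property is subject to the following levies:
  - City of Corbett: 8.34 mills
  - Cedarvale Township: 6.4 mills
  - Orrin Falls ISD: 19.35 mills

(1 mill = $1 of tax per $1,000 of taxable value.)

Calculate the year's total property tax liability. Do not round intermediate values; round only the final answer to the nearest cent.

Assessed value = $1,971,000 × 0.863 = $1,700,973
Disabled-veteran exemption = min($102,000, 15% × $1,700,973) = min($102,000, $255,145.95) = $102,000 (dollar cap binds)
Taxable value = $1,700,973 − $125,000 − $102,000 = $1,473,973
City of Corbett: $1,473,973 × 0.00834 = $12,292.93482
Cedarvale Township: $1,473,973 × 0.0064 = $9,433.4272
Orrin Falls ISD: $1,473,973 × 0.01935 = $28,521.37755
Total = $50,247.73957

$50,247.74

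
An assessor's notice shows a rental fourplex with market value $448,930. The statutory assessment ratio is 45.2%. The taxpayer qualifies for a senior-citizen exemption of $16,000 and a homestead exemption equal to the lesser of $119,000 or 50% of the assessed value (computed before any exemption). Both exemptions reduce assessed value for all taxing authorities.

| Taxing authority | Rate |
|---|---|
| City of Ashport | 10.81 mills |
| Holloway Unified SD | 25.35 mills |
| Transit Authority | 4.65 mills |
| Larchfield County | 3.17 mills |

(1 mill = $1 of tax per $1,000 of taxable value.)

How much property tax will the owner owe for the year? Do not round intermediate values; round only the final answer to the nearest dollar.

Assessed value = $448,930 × 0.452 = $202,916.36
Homestead exemption = min($119,000, 50% × $202,916.36) = min($119,000, $101,458.18) = $101,458.18 (percentage binds)
Taxable value = $202,916.36 − $16,000 − $101,458.18 = $85,458.18
City of Ashport: $85,458.18 × 0.01081 = $923.8029258
Holloway Unified SD: $85,458.18 × 0.02535 = $2,166.364863
Transit Authority: $85,458.18 × 0.00465 = $397.380537
Larchfield County: $85,458.18 × 0.00317 = $270.9024306
Total = $3,758.4507564

$3,758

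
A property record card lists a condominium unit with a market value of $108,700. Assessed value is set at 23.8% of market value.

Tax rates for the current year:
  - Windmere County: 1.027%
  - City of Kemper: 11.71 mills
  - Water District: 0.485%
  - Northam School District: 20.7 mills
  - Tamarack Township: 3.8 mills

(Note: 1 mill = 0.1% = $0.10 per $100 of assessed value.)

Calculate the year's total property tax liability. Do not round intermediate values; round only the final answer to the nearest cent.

$1,327.94

Assessed value = $108,700 × 0.238 = $25,870.6
Windmere County: $25,870.6 × 0.01027 = $265.691062
City of Kemper: $25,870.6 × 0.01171 = $302.944726
Water District: $25,870.6 × 0.00485 = $125.47241
Northam School District: $25,870.6 × 0.0207 = $535.52142
Tamarack Township: $25,870.6 × 0.0038 = $98.30828
Total = $1,327.937898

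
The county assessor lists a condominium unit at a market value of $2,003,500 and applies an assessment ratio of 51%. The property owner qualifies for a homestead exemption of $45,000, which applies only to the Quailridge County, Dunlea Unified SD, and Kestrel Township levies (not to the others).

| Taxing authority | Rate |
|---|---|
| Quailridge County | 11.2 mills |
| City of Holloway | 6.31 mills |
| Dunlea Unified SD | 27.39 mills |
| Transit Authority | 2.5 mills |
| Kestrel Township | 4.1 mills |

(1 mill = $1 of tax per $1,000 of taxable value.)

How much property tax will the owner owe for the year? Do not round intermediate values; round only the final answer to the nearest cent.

$50,700.88

Assessed value = $2,003,500 × 0.51 = $1,021,785
Quailridge County: ($1,021,785 − $45,000) × 0.0112 = $976,785 × 0.0112 = $10,939.992
City of Holloway: $1,021,785 × 0.00631 = $6,447.46335
Dunlea Unified SD: ($1,021,785 − $45,000) × 0.02739 = $976,785 × 0.02739 = $26,754.14115
Transit Authority: $1,021,785 × 0.0025 = $2,554.4625
Kestrel Township: ($1,021,785 − $45,000) × 0.0041 = $976,785 × 0.0041 = $4,004.8185
Total = $50,700.8775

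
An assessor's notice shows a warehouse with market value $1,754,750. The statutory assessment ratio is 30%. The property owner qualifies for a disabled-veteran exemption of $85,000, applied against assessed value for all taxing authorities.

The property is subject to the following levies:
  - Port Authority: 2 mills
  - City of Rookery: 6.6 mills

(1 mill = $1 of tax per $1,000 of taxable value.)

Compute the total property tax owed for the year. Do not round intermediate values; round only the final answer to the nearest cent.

Assessed value = $1,754,750 × 0.3 = $526,425
Taxable value = $526,425 − $85,000 = $441,425
Port Authority: $441,425 × 0.002 = $882.85
City of Rookery: $441,425 × 0.0066 = $2,913.405
Total = $882.85 + $2,913.405 = $3,796.255

$3,796.26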